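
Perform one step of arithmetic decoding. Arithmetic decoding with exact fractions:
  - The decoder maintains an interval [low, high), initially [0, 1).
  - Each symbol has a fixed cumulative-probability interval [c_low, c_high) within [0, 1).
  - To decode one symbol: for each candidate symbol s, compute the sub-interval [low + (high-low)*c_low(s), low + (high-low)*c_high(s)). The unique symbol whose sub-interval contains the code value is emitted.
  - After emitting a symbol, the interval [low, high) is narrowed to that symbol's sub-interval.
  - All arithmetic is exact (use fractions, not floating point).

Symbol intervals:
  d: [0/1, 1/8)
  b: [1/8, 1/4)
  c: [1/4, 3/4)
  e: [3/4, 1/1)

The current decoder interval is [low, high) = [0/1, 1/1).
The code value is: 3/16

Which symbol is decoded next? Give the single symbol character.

Answer: b

Derivation:
Interval width = high − low = 1/1 − 0/1 = 1/1
Scaled code = (code − low) / width = (3/16 − 0/1) / 1/1 = 3/16
  d: [0/1, 1/8) 
  b: [1/8, 1/4) ← scaled code falls here ✓
  c: [1/4, 3/4) 
  e: [3/4, 1/1) 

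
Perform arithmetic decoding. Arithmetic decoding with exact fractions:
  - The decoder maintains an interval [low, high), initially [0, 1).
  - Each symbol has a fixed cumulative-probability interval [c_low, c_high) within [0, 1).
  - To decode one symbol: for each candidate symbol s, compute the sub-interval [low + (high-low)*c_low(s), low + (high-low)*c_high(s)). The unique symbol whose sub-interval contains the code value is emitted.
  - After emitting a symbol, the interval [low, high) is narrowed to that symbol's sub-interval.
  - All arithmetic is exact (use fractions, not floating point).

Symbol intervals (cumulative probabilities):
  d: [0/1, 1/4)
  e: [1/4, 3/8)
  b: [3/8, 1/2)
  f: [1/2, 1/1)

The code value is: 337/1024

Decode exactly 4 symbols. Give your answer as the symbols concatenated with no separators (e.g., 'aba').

Step 1: interval [0/1, 1/1), width = 1/1 - 0/1 = 1/1
  'd': [0/1 + 1/1*0/1, 0/1 + 1/1*1/4) = [0/1, 1/4)
  'e': [0/1 + 1/1*1/4, 0/1 + 1/1*3/8) = [1/4, 3/8) <- contains code 337/1024
  'b': [0/1 + 1/1*3/8, 0/1 + 1/1*1/2) = [3/8, 1/2)
  'f': [0/1 + 1/1*1/2, 0/1 + 1/1*1/1) = [1/2, 1/1)
  emit 'e', narrow to [1/4, 3/8)
Step 2: interval [1/4, 3/8), width = 3/8 - 1/4 = 1/8
  'd': [1/4 + 1/8*0/1, 1/4 + 1/8*1/4) = [1/4, 9/32)
  'e': [1/4 + 1/8*1/4, 1/4 + 1/8*3/8) = [9/32, 19/64)
  'b': [1/4 + 1/8*3/8, 1/4 + 1/8*1/2) = [19/64, 5/16)
  'f': [1/4 + 1/8*1/2, 1/4 + 1/8*1/1) = [5/16, 3/8) <- contains code 337/1024
  emit 'f', narrow to [5/16, 3/8)
Step 3: interval [5/16, 3/8), width = 3/8 - 5/16 = 1/16
  'd': [5/16 + 1/16*0/1, 5/16 + 1/16*1/4) = [5/16, 21/64)
  'e': [5/16 + 1/16*1/4, 5/16 + 1/16*3/8) = [21/64, 43/128) <- contains code 337/1024
  'b': [5/16 + 1/16*3/8, 5/16 + 1/16*1/2) = [43/128, 11/32)
  'f': [5/16 + 1/16*1/2, 5/16 + 1/16*1/1) = [11/32, 3/8)
  emit 'e', narrow to [21/64, 43/128)
Step 4: interval [21/64, 43/128), width = 43/128 - 21/64 = 1/128
  'd': [21/64 + 1/128*0/1, 21/64 + 1/128*1/4) = [21/64, 169/512) <- contains code 337/1024
  'e': [21/64 + 1/128*1/4, 21/64 + 1/128*3/8) = [169/512, 339/1024)
  'b': [21/64 + 1/128*3/8, 21/64 + 1/128*1/2) = [339/1024, 85/256)
  'f': [21/64 + 1/128*1/2, 21/64 + 1/128*1/1) = [85/256, 43/128)
  emit 'd', narrow to [21/64, 169/512)

Answer: efed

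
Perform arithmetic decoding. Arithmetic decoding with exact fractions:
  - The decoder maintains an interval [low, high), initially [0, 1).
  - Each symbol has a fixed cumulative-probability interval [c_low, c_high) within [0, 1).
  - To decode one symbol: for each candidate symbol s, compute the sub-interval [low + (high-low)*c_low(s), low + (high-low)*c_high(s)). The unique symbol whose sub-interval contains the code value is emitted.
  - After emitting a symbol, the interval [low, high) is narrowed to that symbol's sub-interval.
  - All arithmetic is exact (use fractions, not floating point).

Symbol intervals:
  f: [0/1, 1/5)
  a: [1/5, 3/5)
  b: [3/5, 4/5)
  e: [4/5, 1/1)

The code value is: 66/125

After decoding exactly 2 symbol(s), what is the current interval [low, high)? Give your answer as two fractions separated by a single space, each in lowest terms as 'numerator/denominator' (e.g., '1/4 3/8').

Step 1: interval [0/1, 1/1), width = 1/1 - 0/1 = 1/1
  'f': [0/1 + 1/1*0/1, 0/1 + 1/1*1/5) = [0/1, 1/5)
  'a': [0/1 + 1/1*1/5, 0/1 + 1/1*3/5) = [1/5, 3/5) <- contains code 66/125
  'b': [0/1 + 1/1*3/5, 0/1 + 1/1*4/5) = [3/5, 4/5)
  'e': [0/1 + 1/1*4/5, 0/1 + 1/1*1/1) = [4/5, 1/1)
  emit 'a', narrow to [1/5, 3/5)
Step 2: interval [1/5, 3/5), width = 3/5 - 1/5 = 2/5
  'f': [1/5 + 2/5*0/1, 1/5 + 2/5*1/5) = [1/5, 7/25)
  'a': [1/5 + 2/5*1/5, 1/5 + 2/5*3/5) = [7/25, 11/25)
  'b': [1/5 + 2/5*3/5, 1/5 + 2/5*4/5) = [11/25, 13/25)
  'e': [1/5 + 2/5*4/5, 1/5 + 2/5*1/1) = [13/25, 3/5) <- contains code 66/125
  emit 'e', narrow to [13/25, 3/5)

Answer: 13/25 3/5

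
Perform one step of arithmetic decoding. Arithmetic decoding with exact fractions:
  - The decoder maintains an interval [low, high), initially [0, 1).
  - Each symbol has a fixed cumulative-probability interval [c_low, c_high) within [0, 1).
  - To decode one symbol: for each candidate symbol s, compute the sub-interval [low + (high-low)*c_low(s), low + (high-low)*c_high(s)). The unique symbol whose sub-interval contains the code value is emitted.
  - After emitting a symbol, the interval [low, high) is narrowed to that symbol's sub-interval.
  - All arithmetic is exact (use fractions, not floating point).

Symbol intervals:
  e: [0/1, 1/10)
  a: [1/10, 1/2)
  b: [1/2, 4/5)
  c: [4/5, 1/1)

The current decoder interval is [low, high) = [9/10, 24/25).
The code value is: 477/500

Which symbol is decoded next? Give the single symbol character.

Interval width = high − low = 24/25 − 9/10 = 3/50
Scaled code = (code − low) / width = (477/500 − 9/10) / 3/50 = 9/10
  e: [0/1, 1/10) 
  a: [1/10, 1/2) 
  b: [1/2, 4/5) 
  c: [4/5, 1/1) ← scaled code falls here ✓

Answer: c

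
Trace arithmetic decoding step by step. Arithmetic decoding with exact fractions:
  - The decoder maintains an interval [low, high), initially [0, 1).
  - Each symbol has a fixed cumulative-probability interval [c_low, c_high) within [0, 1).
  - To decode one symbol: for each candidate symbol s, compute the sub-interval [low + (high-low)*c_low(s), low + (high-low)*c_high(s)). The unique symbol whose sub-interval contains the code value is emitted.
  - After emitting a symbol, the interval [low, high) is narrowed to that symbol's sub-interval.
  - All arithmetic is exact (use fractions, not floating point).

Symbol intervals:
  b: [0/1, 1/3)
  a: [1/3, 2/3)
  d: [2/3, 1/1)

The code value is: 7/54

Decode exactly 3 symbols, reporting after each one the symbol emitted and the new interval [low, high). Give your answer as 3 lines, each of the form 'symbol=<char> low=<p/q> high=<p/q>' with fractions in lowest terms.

Step 1: interval [0/1, 1/1), width = 1/1 - 0/1 = 1/1
  'b': [0/1 + 1/1*0/1, 0/1 + 1/1*1/3) = [0/1, 1/3) <- contains code 7/54
  'a': [0/1 + 1/1*1/3, 0/1 + 1/1*2/3) = [1/3, 2/3)
  'd': [0/1 + 1/1*2/3, 0/1 + 1/1*1/1) = [2/3, 1/1)
  emit 'b', narrow to [0/1, 1/3)
Step 2: interval [0/1, 1/3), width = 1/3 - 0/1 = 1/3
  'b': [0/1 + 1/3*0/1, 0/1 + 1/3*1/3) = [0/1, 1/9)
  'a': [0/1 + 1/3*1/3, 0/1 + 1/3*2/3) = [1/9, 2/9) <- contains code 7/54
  'd': [0/1 + 1/3*2/3, 0/1 + 1/3*1/1) = [2/9, 1/3)
  emit 'a', narrow to [1/9, 2/9)
Step 3: interval [1/9, 2/9), width = 2/9 - 1/9 = 1/9
  'b': [1/9 + 1/9*0/1, 1/9 + 1/9*1/3) = [1/9, 4/27) <- contains code 7/54
  'a': [1/9 + 1/9*1/3, 1/9 + 1/9*2/3) = [4/27, 5/27)
  'd': [1/9 + 1/9*2/3, 1/9 + 1/9*1/1) = [5/27, 2/9)
  emit 'b', narrow to [1/9, 4/27)

Answer: symbol=b low=0/1 high=1/3
symbol=a low=1/9 high=2/9
symbol=b low=1/9 high=4/27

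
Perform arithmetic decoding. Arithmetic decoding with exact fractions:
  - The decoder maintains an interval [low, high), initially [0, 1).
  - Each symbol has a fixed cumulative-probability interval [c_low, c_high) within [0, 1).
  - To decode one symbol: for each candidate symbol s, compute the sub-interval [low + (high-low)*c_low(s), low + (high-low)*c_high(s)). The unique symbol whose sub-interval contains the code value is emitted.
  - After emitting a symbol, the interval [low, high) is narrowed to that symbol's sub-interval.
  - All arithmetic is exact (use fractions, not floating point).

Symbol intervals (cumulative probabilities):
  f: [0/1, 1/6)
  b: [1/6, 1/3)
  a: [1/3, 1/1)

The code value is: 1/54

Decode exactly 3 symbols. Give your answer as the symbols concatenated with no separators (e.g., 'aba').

Answer: ffa

Derivation:
Step 1: interval [0/1, 1/1), width = 1/1 - 0/1 = 1/1
  'f': [0/1 + 1/1*0/1, 0/1 + 1/1*1/6) = [0/1, 1/6) <- contains code 1/54
  'b': [0/1 + 1/1*1/6, 0/1 + 1/1*1/3) = [1/6, 1/3)
  'a': [0/1 + 1/1*1/3, 0/1 + 1/1*1/1) = [1/3, 1/1)
  emit 'f', narrow to [0/1, 1/6)
Step 2: interval [0/1, 1/6), width = 1/6 - 0/1 = 1/6
  'f': [0/1 + 1/6*0/1, 0/1 + 1/6*1/6) = [0/1, 1/36) <- contains code 1/54
  'b': [0/1 + 1/6*1/6, 0/1 + 1/6*1/3) = [1/36, 1/18)
  'a': [0/1 + 1/6*1/3, 0/1 + 1/6*1/1) = [1/18, 1/6)
  emit 'f', narrow to [0/1, 1/36)
Step 3: interval [0/1, 1/36), width = 1/36 - 0/1 = 1/36
  'f': [0/1 + 1/36*0/1, 0/1 + 1/36*1/6) = [0/1, 1/216)
  'b': [0/1 + 1/36*1/6, 0/1 + 1/36*1/3) = [1/216, 1/108)
  'a': [0/1 + 1/36*1/3, 0/1 + 1/36*1/1) = [1/108, 1/36) <- contains code 1/54
  emit 'a', narrow to [1/108, 1/36)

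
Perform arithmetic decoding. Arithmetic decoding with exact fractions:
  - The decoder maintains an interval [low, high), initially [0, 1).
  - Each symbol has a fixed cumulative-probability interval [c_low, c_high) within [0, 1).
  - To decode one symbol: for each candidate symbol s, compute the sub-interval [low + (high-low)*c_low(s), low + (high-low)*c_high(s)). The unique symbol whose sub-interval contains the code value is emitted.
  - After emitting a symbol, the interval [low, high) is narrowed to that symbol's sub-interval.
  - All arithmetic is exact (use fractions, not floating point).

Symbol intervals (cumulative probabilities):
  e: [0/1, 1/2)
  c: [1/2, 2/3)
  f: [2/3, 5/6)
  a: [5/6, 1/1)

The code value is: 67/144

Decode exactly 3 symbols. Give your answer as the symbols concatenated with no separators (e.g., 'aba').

Step 1: interval [0/1, 1/1), width = 1/1 - 0/1 = 1/1
  'e': [0/1 + 1/1*0/1, 0/1 + 1/1*1/2) = [0/1, 1/2) <- contains code 67/144
  'c': [0/1 + 1/1*1/2, 0/1 + 1/1*2/3) = [1/2, 2/3)
  'f': [0/1 + 1/1*2/3, 0/1 + 1/1*5/6) = [2/3, 5/6)
  'a': [0/1 + 1/1*5/6, 0/1 + 1/1*1/1) = [5/6, 1/1)
  emit 'e', narrow to [0/1, 1/2)
Step 2: interval [0/1, 1/2), width = 1/2 - 0/1 = 1/2
  'e': [0/1 + 1/2*0/1, 0/1 + 1/2*1/2) = [0/1, 1/4)
  'c': [0/1 + 1/2*1/2, 0/1 + 1/2*2/3) = [1/4, 1/3)
  'f': [0/1 + 1/2*2/3, 0/1 + 1/2*5/6) = [1/3, 5/12)
  'a': [0/1 + 1/2*5/6, 0/1 + 1/2*1/1) = [5/12, 1/2) <- contains code 67/144
  emit 'a', narrow to [5/12, 1/2)
Step 3: interval [5/12, 1/2), width = 1/2 - 5/12 = 1/12
  'e': [5/12 + 1/12*0/1, 5/12 + 1/12*1/2) = [5/12, 11/24)
  'c': [5/12 + 1/12*1/2, 5/12 + 1/12*2/3) = [11/24, 17/36) <- contains code 67/144
  'f': [5/12 + 1/12*2/3, 5/12 + 1/12*5/6) = [17/36, 35/72)
  'a': [5/12 + 1/12*5/6, 5/12 + 1/12*1/1) = [35/72, 1/2)
  emit 'c', narrow to [11/24, 17/36)

Answer: eac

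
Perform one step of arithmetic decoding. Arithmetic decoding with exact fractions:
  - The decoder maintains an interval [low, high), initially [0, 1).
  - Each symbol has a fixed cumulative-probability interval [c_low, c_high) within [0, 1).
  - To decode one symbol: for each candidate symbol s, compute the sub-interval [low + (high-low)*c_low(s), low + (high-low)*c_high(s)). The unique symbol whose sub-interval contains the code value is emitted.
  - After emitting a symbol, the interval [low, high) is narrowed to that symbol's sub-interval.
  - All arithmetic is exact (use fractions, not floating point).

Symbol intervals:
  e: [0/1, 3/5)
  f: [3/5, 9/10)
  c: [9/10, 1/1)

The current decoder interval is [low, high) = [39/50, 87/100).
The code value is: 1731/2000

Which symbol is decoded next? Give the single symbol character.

Interval width = high − low = 87/100 − 39/50 = 9/100
Scaled code = (code − low) / width = (1731/2000 − 39/50) / 9/100 = 19/20
  e: [0/1, 3/5) 
  f: [3/5, 9/10) 
  c: [9/10, 1/1) ← scaled code falls here ✓

Answer: c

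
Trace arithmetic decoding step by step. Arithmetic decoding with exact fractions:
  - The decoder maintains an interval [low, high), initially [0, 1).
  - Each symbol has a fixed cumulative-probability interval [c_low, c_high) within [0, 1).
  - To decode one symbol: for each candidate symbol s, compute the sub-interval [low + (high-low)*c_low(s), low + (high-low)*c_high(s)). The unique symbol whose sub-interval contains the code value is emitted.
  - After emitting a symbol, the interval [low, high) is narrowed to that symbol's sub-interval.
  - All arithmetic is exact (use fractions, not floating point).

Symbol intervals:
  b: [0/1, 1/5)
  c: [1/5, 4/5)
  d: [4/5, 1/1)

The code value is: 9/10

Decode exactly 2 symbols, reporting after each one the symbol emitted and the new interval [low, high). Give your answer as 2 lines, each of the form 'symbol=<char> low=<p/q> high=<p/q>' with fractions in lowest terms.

Answer: symbol=d low=4/5 high=1/1
symbol=c low=21/25 high=24/25

Derivation:
Step 1: interval [0/1, 1/1), width = 1/1 - 0/1 = 1/1
  'b': [0/1 + 1/1*0/1, 0/1 + 1/1*1/5) = [0/1, 1/5)
  'c': [0/1 + 1/1*1/5, 0/1 + 1/1*4/5) = [1/5, 4/5)
  'd': [0/1 + 1/1*4/5, 0/1 + 1/1*1/1) = [4/5, 1/1) <- contains code 9/10
  emit 'd', narrow to [4/5, 1/1)
Step 2: interval [4/5, 1/1), width = 1/1 - 4/5 = 1/5
  'b': [4/5 + 1/5*0/1, 4/5 + 1/5*1/5) = [4/5, 21/25)
  'c': [4/5 + 1/5*1/5, 4/5 + 1/5*4/5) = [21/25, 24/25) <- contains code 9/10
  'd': [4/5 + 1/5*4/5, 4/5 + 1/5*1/1) = [24/25, 1/1)
  emit 'c', narrow to [21/25, 24/25)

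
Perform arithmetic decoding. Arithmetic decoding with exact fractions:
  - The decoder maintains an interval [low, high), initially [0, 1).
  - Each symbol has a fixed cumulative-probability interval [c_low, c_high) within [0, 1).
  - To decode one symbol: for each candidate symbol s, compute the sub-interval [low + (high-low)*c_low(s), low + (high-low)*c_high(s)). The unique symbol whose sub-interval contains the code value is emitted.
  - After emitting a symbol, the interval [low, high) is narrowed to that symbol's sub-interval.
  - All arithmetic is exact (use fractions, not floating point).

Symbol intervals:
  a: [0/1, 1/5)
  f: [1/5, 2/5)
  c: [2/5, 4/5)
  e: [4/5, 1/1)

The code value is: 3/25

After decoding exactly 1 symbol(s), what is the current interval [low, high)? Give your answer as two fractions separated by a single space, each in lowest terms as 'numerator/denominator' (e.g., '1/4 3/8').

Step 1: interval [0/1, 1/1), width = 1/1 - 0/1 = 1/1
  'a': [0/1 + 1/1*0/1, 0/1 + 1/1*1/5) = [0/1, 1/5) <- contains code 3/25
  'f': [0/1 + 1/1*1/5, 0/1 + 1/1*2/5) = [1/5, 2/5)
  'c': [0/1 + 1/1*2/5, 0/1 + 1/1*4/5) = [2/5, 4/5)
  'e': [0/1 + 1/1*4/5, 0/1 + 1/1*1/1) = [4/5, 1/1)
  emit 'a', narrow to [0/1, 1/5)

Answer: 0/1 1/5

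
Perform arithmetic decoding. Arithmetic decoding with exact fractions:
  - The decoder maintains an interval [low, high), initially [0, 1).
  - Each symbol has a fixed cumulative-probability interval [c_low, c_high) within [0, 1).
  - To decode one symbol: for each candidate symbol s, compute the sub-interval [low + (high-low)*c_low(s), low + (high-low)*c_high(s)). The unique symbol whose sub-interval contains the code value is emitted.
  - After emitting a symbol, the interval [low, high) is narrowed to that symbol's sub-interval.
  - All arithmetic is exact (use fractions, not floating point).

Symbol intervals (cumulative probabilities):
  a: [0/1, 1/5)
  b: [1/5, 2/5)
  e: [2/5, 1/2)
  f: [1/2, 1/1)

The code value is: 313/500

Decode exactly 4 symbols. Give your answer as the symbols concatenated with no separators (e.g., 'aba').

Step 1: interval [0/1, 1/1), width = 1/1 - 0/1 = 1/1
  'a': [0/1 + 1/1*0/1, 0/1 + 1/1*1/5) = [0/1, 1/5)
  'b': [0/1 + 1/1*1/5, 0/1 + 1/1*2/5) = [1/5, 2/5)
  'e': [0/1 + 1/1*2/5, 0/1 + 1/1*1/2) = [2/5, 1/2)
  'f': [0/1 + 1/1*1/2, 0/1 + 1/1*1/1) = [1/2, 1/1) <- contains code 313/500
  emit 'f', narrow to [1/2, 1/1)
Step 2: interval [1/2, 1/1), width = 1/1 - 1/2 = 1/2
  'a': [1/2 + 1/2*0/1, 1/2 + 1/2*1/5) = [1/2, 3/5)
  'b': [1/2 + 1/2*1/5, 1/2 + 1/2*2/5) = [3/5, 7/10) <- contains code 313/500
  'e': [1/2 + 1/2*2/5, 1/2 + 1/2*1/2) = [7/10, 3/4)
  'f': [1/2 + 1/2*1/2, 1/2 + 1/2*1/1) = [3/4, 1/1)
  emit 'b', narrow to [3/5, 7/10)
Step 3: interval [3/5, 7/10), width = 7/10 - 3/5 = 1/10
  'a': [3/5 + 1/10*0/1, 3/5 + 1/10*1/5) = [3/5, 31/50)
  'b': [3/5 + 1/10*1/5, 3/5 + 1/10*2/5) = [31/50, 16/25) <- contains code 313/500
  'e': [3/5 + 1/10*2/5, 3/5 + 1/10*1/2) = [16/25, 13/20)
  'f': [3/5 + 1/10*1/2, 3/5 + 1/10*1/1) = [13/20, 7/10)
  emit 'b', narrow to [31/50, 16/25)
Step 4: interval [31/50, 16/25), width = 16/25 - 31/50 = 1/50
  'a': [31/50 + 1/50*0/1, 31/50 + 1/50*1/5) = [31/50, 78/125)
  'b': [31/50 + 1/50*1/5, 31/50 + 1/50*2/5) = [78/125, 157/250) <- contains code 313/500
  'e': [31/50 + 1/50*2/5, 31/50 + 1/50*1/2) = [157/250, 63/100)
  'f': [31/50 + 1/50*1/2, 31/50 + 1/50*1/1) = [63/100, 16/25)
  emit 'b', narrow to [78/125, 157/250)

Answer: fbbb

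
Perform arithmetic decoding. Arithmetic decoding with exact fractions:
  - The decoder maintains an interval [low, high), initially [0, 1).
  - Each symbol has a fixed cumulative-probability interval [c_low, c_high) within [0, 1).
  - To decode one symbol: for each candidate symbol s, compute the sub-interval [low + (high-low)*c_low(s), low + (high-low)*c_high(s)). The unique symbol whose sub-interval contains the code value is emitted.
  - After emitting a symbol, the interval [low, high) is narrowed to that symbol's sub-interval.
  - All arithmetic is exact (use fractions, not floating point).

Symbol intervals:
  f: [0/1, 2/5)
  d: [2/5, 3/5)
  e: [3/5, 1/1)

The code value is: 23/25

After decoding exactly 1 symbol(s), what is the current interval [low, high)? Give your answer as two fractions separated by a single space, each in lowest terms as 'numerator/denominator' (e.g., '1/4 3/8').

Step 1: interval [0/1, 1/1), width = 1/1 - 0/1 = 1/1
  'f': [0/1 + 1/1*0/1, 0/1 + 1/1*2/5) = [0/1, 2/5)
  'd': [0/1 + 1/1*2/5, 0/1 + 1/1*3/5) = [2/5, 3/5)
  'e': [0/1 + 1/1*3/5, 0/1 + 1/1*1/1) = [3/5, 1/1) <- contains code 23/25
  emit 'e', narrow to [3/5, 1/1)

Answer: 3/5 1/1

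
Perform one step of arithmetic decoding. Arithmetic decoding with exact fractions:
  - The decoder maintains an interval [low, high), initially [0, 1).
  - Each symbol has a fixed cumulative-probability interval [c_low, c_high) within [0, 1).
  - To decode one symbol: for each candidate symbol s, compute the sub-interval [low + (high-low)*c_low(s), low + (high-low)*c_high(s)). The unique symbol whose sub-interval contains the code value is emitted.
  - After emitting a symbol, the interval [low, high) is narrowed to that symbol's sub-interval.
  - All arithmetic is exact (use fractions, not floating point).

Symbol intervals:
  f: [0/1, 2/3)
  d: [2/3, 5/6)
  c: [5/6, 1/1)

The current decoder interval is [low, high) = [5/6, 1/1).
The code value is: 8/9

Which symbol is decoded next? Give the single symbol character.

Interval width = high − low = 1/1 − 5/6 = 1/6
Scaled code = (code − low) / width = (8/9 − 5/6) / 1/6 = 1/3
  f: [0/1, 2/3) ← scaled code falls here ✓
  d: [2/3, 5/6) 
  c: [5/6, 1/1) 

Answer: f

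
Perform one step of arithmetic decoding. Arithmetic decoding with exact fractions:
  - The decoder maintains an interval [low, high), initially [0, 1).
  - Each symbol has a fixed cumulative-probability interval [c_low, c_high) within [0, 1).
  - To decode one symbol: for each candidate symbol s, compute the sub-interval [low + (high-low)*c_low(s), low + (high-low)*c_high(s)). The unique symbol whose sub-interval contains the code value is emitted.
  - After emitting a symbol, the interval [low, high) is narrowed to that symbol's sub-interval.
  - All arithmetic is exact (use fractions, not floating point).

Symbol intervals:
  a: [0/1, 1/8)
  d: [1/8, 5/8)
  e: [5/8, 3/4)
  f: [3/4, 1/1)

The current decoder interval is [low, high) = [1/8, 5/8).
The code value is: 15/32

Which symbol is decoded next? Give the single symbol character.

Interval width = high − low = 5/8 − 1/8 = 1/2
Scaled code = (code − low) / width = (15/32 − 1/8) / 1/2 = 11/16
  a: [0/1, 1/8) 
  d: [1/8, 5/8) 
  e: [5/8, 3/4) ← scaled code falls here ✓
  f: [3/4, 1/1) 

Answer: e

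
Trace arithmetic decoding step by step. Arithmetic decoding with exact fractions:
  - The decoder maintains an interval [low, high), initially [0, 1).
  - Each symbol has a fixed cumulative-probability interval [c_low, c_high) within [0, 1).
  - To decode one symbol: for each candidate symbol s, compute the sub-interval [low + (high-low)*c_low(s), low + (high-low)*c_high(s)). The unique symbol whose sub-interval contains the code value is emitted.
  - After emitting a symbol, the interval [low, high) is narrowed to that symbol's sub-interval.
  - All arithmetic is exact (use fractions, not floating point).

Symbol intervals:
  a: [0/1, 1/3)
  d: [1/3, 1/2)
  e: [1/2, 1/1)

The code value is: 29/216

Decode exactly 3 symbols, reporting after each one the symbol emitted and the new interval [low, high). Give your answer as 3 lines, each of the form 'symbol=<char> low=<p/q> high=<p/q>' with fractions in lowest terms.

Answer: symbol=a low=0/1 high=1/3
symbol=d low=1/9 high=1/6
symbol=d low=7/54 high=5/36

Derivation:
Step 1: interval [0/1, 1/1), width = 1/1 - 0/1 = 1/1
  'a': [0/1 + 1/1*0/1, 0/1 + 1/1*1/3) = [0/1, 1/3) <- contains code 29/216
  'd': [0/1 + 1/1*1/3, 0/1 + 1/1*1/2) = [1/3, 1/2)
  'e': [0/1 + 1/1*1/2, 0/1 + 1/1*1/1) = [1/2, 1/1)
  emit 'a', narrow to [0/1, 1/3)
Step 2: interval [0/1, 1/3), width = 1/3 - 0/1 = 1/3
  'a': [0/1 + 1/3*0/1, 0/1 + 1/3*1/3) = [0/1, 1/9)
  'd': [0/1 + 1/3*1/3, 0/1 + 1/3*1/2) = [1/9, 1/6) <- contains code 29/216
  'e': [0/1 + 1/3*1/2, 0/1 + 1/3*1/1) = [1/6, 1/3)
  emit 'd', narrow to [1/9, 1/6)
Step 3: interval [1/9, 1/6), width = 1/6 - 1/9 = 1/18
  'a': [1/9 + 1/18*0/1, 1/9 + 1/18*1/3) = [1/9, 7/54)
  'd': [1/9 + 1/18*1/3, 1/9 + 1/18*1/2) = [7/54, 5/36) <- contains code 29/216
  'e': [1/9 + 1/18*1/2, 1/9 + 1/18*1/1) = [5/36, 1/6)
  emit 'd', narrow to [7/54, 5/36)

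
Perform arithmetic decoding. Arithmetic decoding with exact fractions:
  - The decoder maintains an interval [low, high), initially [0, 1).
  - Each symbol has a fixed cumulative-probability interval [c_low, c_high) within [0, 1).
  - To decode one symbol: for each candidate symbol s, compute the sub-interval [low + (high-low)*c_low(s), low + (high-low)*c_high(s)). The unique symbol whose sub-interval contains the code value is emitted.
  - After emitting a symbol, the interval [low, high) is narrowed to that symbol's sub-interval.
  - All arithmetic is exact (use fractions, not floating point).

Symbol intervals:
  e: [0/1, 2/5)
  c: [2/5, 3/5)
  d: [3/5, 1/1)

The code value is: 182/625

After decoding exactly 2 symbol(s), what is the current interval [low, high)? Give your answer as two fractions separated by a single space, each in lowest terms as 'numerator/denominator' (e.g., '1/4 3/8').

Step 1: interval [0/1, 1/1), width = 1/1 - 0/1 = 1/1
  'e': [0/1 + 1/1*0/1, 0/1 + 1/1*2/5) = [0/1, 2/5) <- contains code 182/625
  'c': [0/1 + 1/1*2/5, 0/1 + 1/1*3/5) = [2/5, 3/5)
  'd': [0/1 + 1/1*3/5, 0/1 + 1/1*1/1) = [3/5, 1/1)
  emit 'e', narrow to [0/1, 2/5)
Step 2: interval [0/1, 2/5), width = 2/5 - 0/1 = 2/5
  'e': [0/1 + 2/5*0/1, 0/1 + 2/5*2/5) = [0/1, 4/25)
  'c': [0/1 + 2/5*2/5, 0/1 + 2/5*3/5) = [4/25, 6/25)
  'd': [0/1 + 2/5*3/5, 0/1 + 2/5*1/1) = [6/25, 2/5) <- contains code 182/625
  emit 'd', narrow to [6/25, 2/5)

Answer: 6/25 2/5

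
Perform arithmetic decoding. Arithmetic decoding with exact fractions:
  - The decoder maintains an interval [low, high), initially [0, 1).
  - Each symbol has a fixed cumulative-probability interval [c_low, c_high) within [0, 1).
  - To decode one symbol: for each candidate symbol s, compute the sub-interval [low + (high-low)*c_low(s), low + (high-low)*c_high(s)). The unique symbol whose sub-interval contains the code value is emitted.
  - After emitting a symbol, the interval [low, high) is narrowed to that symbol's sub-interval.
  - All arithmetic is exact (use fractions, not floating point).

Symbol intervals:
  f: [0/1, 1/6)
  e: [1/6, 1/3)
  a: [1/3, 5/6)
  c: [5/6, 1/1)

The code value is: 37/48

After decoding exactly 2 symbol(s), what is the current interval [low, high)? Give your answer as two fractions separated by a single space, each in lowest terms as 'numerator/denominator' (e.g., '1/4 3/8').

Step 1: interval [0/1, 1/1), width = 1/1 - 0/1 = 1/1
  'f': [0/1 + 1/1*0/1, 0/1 + 1/1*1/6) = [0/1, 1/6)
  'e': [0/1 + 1/1*1/6, 0/1 + 1/1*1/3) = [1/6, 1/3)
  'a': [0/1 + 1/1*1/3, 0/1 + 1/1*5/6) = [1/3, 5/6) <- contains code 37/48
  'c': [0/1 + 1/1*5/6, 0/1 + 1/1*1/1) = [5/6, 1/1)
  emit 'a', narrow to [1/3, 5/6)
Step 2: interval [1/3, 5/6), width = 5/6 - 1/3 = 1/2
  'f': [1/3 + 1/2*0/1, 1/3 + 1/2*1/6) = [1/3, 5/12)
  'e': [1/3 + 1/2*1/6, 1/3 + 1/2*1/3) = [5/12, 1/2)
  'a': [1/3 + 1/2*1/3, 1/3 + 1/2*5/6) = [1/2, 3/4)
  'c': [1/3 + 1/2*5/6, 1/3 + 1/2*1/1) = [3/4, 5/6) <- contains code 37/48
  emit 'c', narrow to [3/4, 5/6)

Answer: 3/4 5/6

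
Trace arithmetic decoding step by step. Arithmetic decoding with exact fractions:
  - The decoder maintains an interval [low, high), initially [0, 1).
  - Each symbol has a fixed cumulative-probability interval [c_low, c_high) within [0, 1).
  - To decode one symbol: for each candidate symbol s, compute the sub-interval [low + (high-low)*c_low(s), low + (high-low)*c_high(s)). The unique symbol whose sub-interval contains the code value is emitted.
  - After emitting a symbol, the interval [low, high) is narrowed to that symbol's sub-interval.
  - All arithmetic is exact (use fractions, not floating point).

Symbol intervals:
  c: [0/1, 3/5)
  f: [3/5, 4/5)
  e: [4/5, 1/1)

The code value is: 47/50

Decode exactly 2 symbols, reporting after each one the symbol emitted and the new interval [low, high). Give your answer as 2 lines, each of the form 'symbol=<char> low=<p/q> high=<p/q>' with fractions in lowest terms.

Step 1: interval [0/1, 1/1), width = 1/1 - 0/1 = 1/1
  'c': [0/1 + 1/1*0/1, 0/1 + 1/1*3/5) = [0/1, 3/5)
  'f': [0/1 + 1/1*3/5, 0/1 + 1/1*4/5) = [3/5, 4/5)
  'e': [0/1 + 1/1*4/5, 0/1 + 1/1*1/1) = [4/5, 1/1) <- contains code 47/50
  emit 'e', narrow to [4/5, 1/1)
Step 2: interval [4/5, 1/1), width = 1/1 - 4/5 = 1/5
  'c': [4/5 + 1/5*0/1, 4/5 + 1/5*3/5) = [4/5, 23/25)
  'f': [4/5 + 1/5*3/5, 4/5 + 1/5*4/5) = [23/25, 24/25) <- contains code 47/50
  'e': [4/5 + 1/5*4/5, 4/5 + 1/5*1/1) = [24/25, 1/1)
  emit 'f', narrow to [23/25, 24/25)

Answer: symbol=e low=4/5 high=1/1
symbol=f low=23/25 high=24/25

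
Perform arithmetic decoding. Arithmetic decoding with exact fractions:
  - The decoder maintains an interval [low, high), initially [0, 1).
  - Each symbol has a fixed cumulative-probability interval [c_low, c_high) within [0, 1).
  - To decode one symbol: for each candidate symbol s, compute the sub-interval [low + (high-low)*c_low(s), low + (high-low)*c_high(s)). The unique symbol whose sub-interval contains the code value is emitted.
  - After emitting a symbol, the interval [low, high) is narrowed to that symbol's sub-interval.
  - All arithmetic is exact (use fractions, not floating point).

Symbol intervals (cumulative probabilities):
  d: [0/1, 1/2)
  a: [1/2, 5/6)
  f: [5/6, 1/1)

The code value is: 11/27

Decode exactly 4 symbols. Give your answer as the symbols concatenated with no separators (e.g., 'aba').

Answer: dafa

Derivation:
Step 1: interval [0/1, 1/1), width = 1/1 - 0/1 = 1/1
  'd': [0/1 + 1/1*0/1, 0/1 + 1/1*1/2) = [0/1, 1/2) <- contains code 11/27
  'a': [0/1 + 1/1*1/2, 0/1 + 1/1*5/6) = [1/2, 5/6)
  'f': [0/1 + 1/1*5/6, 0/1 + 1/1*1/1) = [5/6, 1/1)
  emit 'd', narrow to [0/1, 1/2)
Step 2: interval [0/1, 1/2), width = 1/2 - 0/1 = 1/2
  'd': [0/1 + 1/2*0/1, 0/1 + 1/2*1/2) = [0/1, 1/4)
  'a': [0/1 + 1/2*1/2, 0/1 + 1/2*5/6) = [1/4, 5/12) <- contains code 11/27
  'f': [0/1 + 1/2*5/6, 0/1 + 1/2*1/1) = [5/12, 1/2)
  emit 'a', narrow to [1/4, 5/12)
Step 3: interval [1/4, 5/12), width = 5/12 - 1/4 = 1/6
  'd': [1/4 + 1/6*0/1, 1/4 + 1/6*1/2) = [1/4, 1/3)
  'a': [1/4 + 1/6*1/2, 1/4 + 1/6*5/6) = [1/3, 7/18)
  'f': [1/4 + 1/6*5/6, 1/4 + 1/6*1/1) = [7/18, 5/12) <- contains code 11/27
  emit 'f', narrow to [7/18, 5/12)
Step 4: interval [7/18, 5/12), width = 5/12 - 7/18 = 1/36
  'd': [7/18 + 1/36*0/1, 7/18 + 1/36*1/2) = [7/18, 29/72)
  'a': [7/18 + 1/36*1/2, 7/18 + 1/36*5/6) = [29/72, 89/216) <- contains code 11/27
  'f': [7/18 + 1/36*5/6, 7/18 + 1/36*1/1) = [89/216, 5/12)
  emit 'a', narrow to [29/72, 89/216)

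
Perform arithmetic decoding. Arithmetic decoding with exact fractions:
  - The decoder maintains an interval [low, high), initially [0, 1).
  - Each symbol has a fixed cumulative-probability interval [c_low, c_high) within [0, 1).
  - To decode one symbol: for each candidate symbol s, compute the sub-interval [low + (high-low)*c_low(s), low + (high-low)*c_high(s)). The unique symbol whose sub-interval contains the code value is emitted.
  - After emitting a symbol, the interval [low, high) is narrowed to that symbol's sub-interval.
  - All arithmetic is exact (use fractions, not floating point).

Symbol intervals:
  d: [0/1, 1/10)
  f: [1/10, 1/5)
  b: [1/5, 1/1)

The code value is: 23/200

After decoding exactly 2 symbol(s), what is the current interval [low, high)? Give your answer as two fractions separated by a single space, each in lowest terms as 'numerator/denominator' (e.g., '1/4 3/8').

Answer: 11/100 3/25

Derivation:
Step 1: interval [0/1, 1/1), width = 1/1 - 0/1 = 1/1
  'd': [0/1 + 1/1*0/1, 0/1 + 1/1*1/10) = [0/1, 1/10)
  'f': [0/1 + 1/1*1/10, 0/1 + 1/1*1/5) = [1/10, 1/5) <- contains code 23/200
  'b': [0/1 + 1/1*1/5, 0/1 + 1/1*1/1) = [1/5, 1/1)
  emit 'f', narrow to [1/10, 1/5)
Step 2: interval [1/10, 1/5), width = 1/5 - 1/10 = 1/10
  'd': [1/10 + 1/10*0/1, 1/10 + 1/10*1/10) = [1/10, 11/100)
  'f': [1/10 + 1/10*1/10, 1/10 + 1/10*1/5) = [11/100, 3/25) <- contains code 23/200
  'b': [1/10 + 1/10*1/5, 1/10 + 1/10*1/1) = [3/25, 1/5)
  emit 'f', narrow to [11/100, 3/25)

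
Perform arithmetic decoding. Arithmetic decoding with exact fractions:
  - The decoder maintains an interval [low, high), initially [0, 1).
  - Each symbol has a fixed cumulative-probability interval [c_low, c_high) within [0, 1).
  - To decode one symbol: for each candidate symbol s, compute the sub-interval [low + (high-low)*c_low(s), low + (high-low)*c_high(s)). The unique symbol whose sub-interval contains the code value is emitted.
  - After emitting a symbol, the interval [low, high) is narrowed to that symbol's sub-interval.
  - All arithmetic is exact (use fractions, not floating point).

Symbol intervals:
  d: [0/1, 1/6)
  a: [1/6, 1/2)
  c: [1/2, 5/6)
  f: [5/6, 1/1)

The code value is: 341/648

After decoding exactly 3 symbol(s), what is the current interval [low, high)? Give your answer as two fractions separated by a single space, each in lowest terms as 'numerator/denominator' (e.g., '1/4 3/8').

Answer: 55/108 19/36

Derivation:
Step 1: interval [0/1, 1/1), width = 1/1 - 0/1 = 1/1
  'd': [0/1 + 1/1*0/1, 0/1 + 1/1*1/6) = [0/1, 1/6)
  'a': [0/1 + 1/1*1/6, 0/1 + 1/1*1/2) = [1/6, 1/2)
  'c': [0/1 + 1/1*1/2, 0/1 + 1/1*5/6) = [1/2, 5/6) <- contains code 341/648
  'f': [0/1 + 1/1*5/6, 0/1 + 1/1*1/1) = [5/6, 1/1)
  emit 'c', narrow to [1/2, 5/6)
Step 2: interval [1/2, 5/6), width = 5/6 - 1/2 = 1/3
  'd': [1/2 + 1/3*0/1, 1/2 + 1/3*1/6) = [1/2, 5/9) <- contains code 341/648
  'a': [1/2 + 1/3*1/6, 1/2 + 1/3*1/2) = [5/9, 2/3)
  'c': [1/2 + 1/3*1/2, 1/2 + 1/3*5/6) = [2/3, 7/9)
  'f': [1/2 + 1/3*5/6, 1/2 + 1/3*1/1) = [7/9, 5/6)
  emit 'd', narrow to [1/2, 5/9)
Step 3: interval [1/2, 5/9), width = 5/9 - 1/2 = 1/18
  'd': [1/2 + 1/18*0/1, 1/2 + 1/18*1/6) = [1/2, 55/108)
  'a': [1/2 + 1/18*1/6, 1/2 + 1/18*1/2) = [55/108, 19/36) <- contains code 341/648
  'c': [1/2 + 1/18*1/2, 1/2 + 1/18*5/6) = [19/36, 59/108)
  'f': [1/2 + 1/18*5/6, 1/2 + 1/18*1/1) = [59/108, 5/9)
  emit 'a', narrow to [55/108, 19/36)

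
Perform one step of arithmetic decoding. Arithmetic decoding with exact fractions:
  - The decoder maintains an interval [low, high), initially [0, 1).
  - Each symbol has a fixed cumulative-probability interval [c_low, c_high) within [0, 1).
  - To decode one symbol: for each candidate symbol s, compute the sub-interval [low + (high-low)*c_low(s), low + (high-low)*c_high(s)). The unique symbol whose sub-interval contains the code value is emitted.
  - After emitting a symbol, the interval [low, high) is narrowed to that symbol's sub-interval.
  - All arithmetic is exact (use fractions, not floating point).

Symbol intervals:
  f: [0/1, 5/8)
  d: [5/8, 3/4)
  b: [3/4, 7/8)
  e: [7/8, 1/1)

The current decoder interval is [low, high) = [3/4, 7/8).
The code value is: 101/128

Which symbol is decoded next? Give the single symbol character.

Interval width = high − low = 7/8 − 3/4 = 1/8
Scaled code = (code − low) / width = (101/128 − 3/4) / 1/8 = 5/16
  f: [0/1, 5/8) ← scaled code falls here ✓
  d: [5/8, 3/4) 
  b: [3/4, 7/8) 
  e: [7/8, 1/1) 

Answer: f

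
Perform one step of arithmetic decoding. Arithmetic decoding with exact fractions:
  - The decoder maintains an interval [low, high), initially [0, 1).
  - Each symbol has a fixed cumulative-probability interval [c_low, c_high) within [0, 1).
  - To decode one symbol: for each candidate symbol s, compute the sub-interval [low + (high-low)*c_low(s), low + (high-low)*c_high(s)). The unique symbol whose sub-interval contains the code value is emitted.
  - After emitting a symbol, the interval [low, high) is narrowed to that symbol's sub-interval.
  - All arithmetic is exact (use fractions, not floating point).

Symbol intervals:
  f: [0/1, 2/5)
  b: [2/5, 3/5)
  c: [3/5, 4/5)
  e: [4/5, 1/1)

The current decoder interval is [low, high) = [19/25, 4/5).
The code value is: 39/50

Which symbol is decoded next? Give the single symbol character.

Answer: b

Derivation:
Interval width = high − low = 4/5 − 19/25 = 1/25
Scaled code = (code − low) / width = (39/50 − 19/25) / 1/25 = 1/2
  f: [0/1, 2/5) 
  b: [2/5, 3/5) ← scaled code falls here ✓
  c: [3/5, 4/5) 
  e: [4/5, 1/1) 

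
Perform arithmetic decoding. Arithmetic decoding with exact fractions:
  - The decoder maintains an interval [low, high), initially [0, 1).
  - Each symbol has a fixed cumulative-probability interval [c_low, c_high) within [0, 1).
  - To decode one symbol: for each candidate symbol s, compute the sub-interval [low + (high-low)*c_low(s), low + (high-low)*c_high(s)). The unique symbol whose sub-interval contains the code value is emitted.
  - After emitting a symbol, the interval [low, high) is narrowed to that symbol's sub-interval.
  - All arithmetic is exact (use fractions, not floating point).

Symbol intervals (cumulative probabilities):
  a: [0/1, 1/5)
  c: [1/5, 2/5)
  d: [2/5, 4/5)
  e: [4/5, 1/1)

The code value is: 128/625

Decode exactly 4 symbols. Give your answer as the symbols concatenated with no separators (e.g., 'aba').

Answer: caad

Derivation:
Step 1: interval [0/1, 1/1), width = 1/1 - 0/1 = 1/1
  'a': [0/1 + 1/1*0/1, 0/1 + 1/1*1/5) = [0/1, 1/5)
  'c': [0/1 + 1/1*1/5, 0/1 + 1/1*2/5) = [1/5, 2/5) <- contains code 128/625
  'd': [0/1 + 1/1*2/5, 0/1 + 1/1*4/5) = [2/5, 4/5)
  'e': [0/1 + 1/1*4/5, 0/1 + 1/1*1/1) = [4/5, 1/1)
  emit 'c', narrow to [1/5, 2/5)
Step 2: interval [1/5, 2/5), width = 2/5 - 1/5 = 1/5
  'a': [1/5 + 1/5*0/1, 1/5 + 1/5*1/5) = [1/5, 6/25) <- contains code 128/625
  'c': [1/5 + 1/5*1/5, 1/5 + 1/5*2/5) = [6/25, 7/25)
  'd': [1/5 + 1/5*2/5, 1/5 + 1/5*4/5) = [7/25, 9/25)
  'e': [1/5 + 1/5*4/5, 1/5 + 1/5*1/1) = [9/25, 2/5)
  emit 'a', narrow to [1/5, 6/25)
Step 3: interval [1/5, 6/25), width = 6/25 - 1/5 = 1/25
  'a': [1/5 + 1/25*0/1, 1/5 + 1/25*1/5) = [1/5, 26/125) <- contains code 128/625
  'c': [1/5 + 1/25*1/5, 1/5 + 1/25*2/5) = [26/125, 27/125)
  'd': [1/5 + 1/25*2/5, 1/5 + 1/25*4/5) = [27/125, 29/125)
  'e': [1/5 + 1/25*4/5, 1/5 + 1/25*1/1) = [29/125, 6/25)
  emit 'a', narrow to [1/5, 26/125)
Step 4: interval [1/5, 26/125), width = 26/125 - 1/5 = 1/125
  'a': [1/5 + 1/125*0/1, 1/5 + 1/125*1/5) = [1/5, 126/625)
  'c': [1/5 + 1/125*1/5, 1/5 + 1/125*2/5) = [126/625, 127/625)
  'd': [1/5 + 1/125*2/5, 1/5 + 1/125*4/5) = [127/625, 129/625) <- contains code 128/625
  'e': [1/5 + 1/125*4/5, 1/5 + 1/125*1/1) = [129/625, 26/125)
  emit 'd', narrow to [127/625, 129/625)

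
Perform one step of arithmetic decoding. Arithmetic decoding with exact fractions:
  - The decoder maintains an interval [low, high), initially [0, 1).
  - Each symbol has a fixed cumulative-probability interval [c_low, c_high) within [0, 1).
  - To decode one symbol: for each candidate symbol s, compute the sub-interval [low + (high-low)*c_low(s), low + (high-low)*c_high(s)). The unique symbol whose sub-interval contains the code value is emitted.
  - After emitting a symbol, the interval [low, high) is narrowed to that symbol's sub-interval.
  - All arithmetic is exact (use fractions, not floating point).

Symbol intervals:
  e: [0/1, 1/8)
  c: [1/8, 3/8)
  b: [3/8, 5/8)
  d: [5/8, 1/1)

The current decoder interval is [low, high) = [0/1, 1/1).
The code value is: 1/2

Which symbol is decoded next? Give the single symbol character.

Answer: b

Derivation:
Interval width = high − low = 1/1 − 0/1 = 1/1
Scaled code = (code − low) / width = (1/2 − 0/1) / 1/1 = 1/2
  e: [0/1, 1/8) 
  c: [1/8, 3/8) 
  b: [3/8, 5/8) ← scaled code falls here ✓
  d: [5/8, 1/1) 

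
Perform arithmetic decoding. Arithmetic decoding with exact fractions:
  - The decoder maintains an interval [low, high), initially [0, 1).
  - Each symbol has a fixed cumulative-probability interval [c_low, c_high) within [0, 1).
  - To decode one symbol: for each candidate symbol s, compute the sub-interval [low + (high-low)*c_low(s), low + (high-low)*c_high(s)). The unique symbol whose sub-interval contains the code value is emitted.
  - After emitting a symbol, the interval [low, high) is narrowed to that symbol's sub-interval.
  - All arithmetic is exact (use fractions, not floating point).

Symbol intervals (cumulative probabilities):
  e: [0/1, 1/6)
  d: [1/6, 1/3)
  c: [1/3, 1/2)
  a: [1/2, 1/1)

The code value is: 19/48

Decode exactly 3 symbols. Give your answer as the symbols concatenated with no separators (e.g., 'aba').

Answer: ccd

Derivation:
Step 1: interval [0/1, 1/1), width = 1/1 - 0/1 = 1/1
  'e': [0/1 + 1/1*0/1, 0/1 + 1/1*1/6) = [0/1, 1/6)
  'd': [0/1 + 1/1*1/6, 0/1 + 1/1*1/3) = [1/6, 1/3)
  'c': [0/1 + 1/1*1/3, 0/1 + 1/1*1/2) = [1/3, 1/2) <- contains code 19/48
  'a': [0/1 + 1/1*1/2, 0/1 + 1/1*1/1) = [1/2, 1/1)
  emit 'c', narrow to [1/3, 1/2)
Step 2: interval [1/3, 1/2), width = 1/2 - 1/3 = 1/6
  'e': [1/3 + 1/6*0/1, 1/3 + 1/6*1/6) = [1/3, 13/36)
  'd': [1/3 + 1/6*1/6, 1/3 + 1/6*1/3) = [13/36, 7/18)
  'c': [1/3 + 1/6*1/3, 1/3 + 1/6*1/2) = [7/18, 5/12) <- contains code 19/48
  'a': [1/3 + 1/6*1/2, 1/3 + 1/6*1/1) = [5/12, 1/2)
  emit 'c', narrow to [7/18, 5/12)
Step 3: interval [7/18, 5/12), width = 5/12 - 7/18 = 1/36
  'e': [7/18 + 1/36*0/1, 7/18 + 1/36*1/6) = [7/18, 85/216)
  'd': [7/18 + 1/36*1/6, 7/18 + 1/36*1/3) = [85/216, 43/108) <- contains code 19/48
  'c': [7/18 + 1/36*1/3, 7/18 + 1/36*1/2) = [43/108, 29/72)
  'a': [7/18 + 1/36*1/2, 7/18 + 1/36*1/1) = [29/72, 5/12)
  emit 'd', narrow to [85/216, 43/108)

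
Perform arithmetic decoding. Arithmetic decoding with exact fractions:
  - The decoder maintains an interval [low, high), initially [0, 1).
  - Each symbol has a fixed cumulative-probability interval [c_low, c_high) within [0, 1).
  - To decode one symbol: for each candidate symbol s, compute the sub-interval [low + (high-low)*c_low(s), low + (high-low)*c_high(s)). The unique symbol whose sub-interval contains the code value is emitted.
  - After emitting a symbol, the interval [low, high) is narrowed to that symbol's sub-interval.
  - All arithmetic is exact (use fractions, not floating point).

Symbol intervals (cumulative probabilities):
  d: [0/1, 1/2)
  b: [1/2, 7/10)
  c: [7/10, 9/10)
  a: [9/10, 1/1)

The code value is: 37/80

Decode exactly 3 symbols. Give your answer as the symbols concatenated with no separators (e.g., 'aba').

Step 1: interval [0/1, 1/1), width = 1/1 - 0/1 = 1/1
  'd': [0/1 + 1/1*0/1, 0/1 + 1/1*1/2) = [0/1, 1/2) <- contains code 37/80
  'b': [0/1 + 1/1*1/2, 0/1 + 1/1*7/10) = [1/2, 7/10)
  'c': [0/1 + 1/1*7/10, 0/1 + 1/1*9/10) = [7/10, 9/10)
  'a': [0/1 + 1/1*9/10, 0/1 + 1/1*1/1) = [9/10, 1/1)
  emit 'd', narrow to [0/1, 1/2)
Step 2: interval [0/1, 1/2), width = 1/2 - 0/1 = 1/2
  'd': [0/1 + 1/2*0/1, 0/1 + 1/2*1/2) = [0/1, 1/4)
  'b': [0/1 + 1/2*1/2, 0/1 + 1/2*7/10) = [1/4, 7/20)
  'c': [0/1 + 1/2*7/10, 0/1 + 1/2*9/10) = [7/20, 9/20)
  'a': [0/1 + 1/2*9/10, 0/1 + 1/2*1/1) = [9/20, 1/2) <- contains code 37/80
  emit 'a', narrow to [9/20, 1/2)
Step 3: interval [9/20, 1/2), width = 1/2 - 9/20 = 1/20
  'd': [9/20 + 1/20*0/1, 9/20 + 1/20*1/2) = [9/20, 19/40) <- contains code 37/80
  'b': [9/20 + 1/20*1/2, 9/20 + 1/20*7/10) = [19/40, 97/200)
  'c': [9/20 + 1/20*7/10, 9/20 + 1/20*9/10) = [97/200, 99/200)
  'a': [9/20 + 1/20*9/10, 9/20 + 1/20*1/1) = [99/200, 1/2)
  emit 'd', narrow to [9/20, 19/40)

Answer: dad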